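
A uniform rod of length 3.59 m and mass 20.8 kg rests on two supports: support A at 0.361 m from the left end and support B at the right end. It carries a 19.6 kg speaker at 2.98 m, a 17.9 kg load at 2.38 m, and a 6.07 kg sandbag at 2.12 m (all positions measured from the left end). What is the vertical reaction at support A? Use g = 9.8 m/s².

R_A ≈ 242 N

About support B:
Beam weight: 20.8 × 9.8 = 203.8 N down at 1.795 m → arm 1.795 m, τ = 203.8 × 1.795 = 365.8 N·m counterclockwise.
Speaker: 19.6 × 9.8 = 192.1 N down at 2.98 m → arm 0.61 m, τ = 192.1 × 0.61 = 117.2 N·m counterclockwise.
Load: 17.9 × 9.8 = 175.4 N down at 2.38 m → arm 1.21 m, τ = 175.4 × 1.21 = 212.2 N·m counterclockwise.
Sandbag: 6.07 × 9.8 = 59.49 N down at 2.12 m → arm 1.47 m, τ = 59.49 × 1.47 = 87.45 N·m counterclockwise.
Net load moment about support B = 782.7 N·m counterclockwise.
Reaction R at support A is upward at 0.361 m, arm 3.229 m → moment R × 3.229 clockwise.
For rotational equilibrium, R × 3.229 = 782.7, so R = 242 N.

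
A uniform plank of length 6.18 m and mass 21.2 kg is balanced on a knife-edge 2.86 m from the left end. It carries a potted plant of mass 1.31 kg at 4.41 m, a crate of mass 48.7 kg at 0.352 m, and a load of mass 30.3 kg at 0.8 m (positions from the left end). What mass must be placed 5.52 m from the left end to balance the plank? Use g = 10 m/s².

m ≈ 66.8 kg

Take moments about the knife-edge (at 2.86 m from the left end).
Beam weight: 21.2 × 10 = 212 N down at 3.09 m → arm 0.23 m, τ = 212 × 0.23 = 48.76 N·m clockwise.
Potted plant: 1.31 × 10 = 13.1 N down at 4.41 m → arm 1.55 m, τ = 13.1 × 1.55 = 20.3 N·m clockwise.
Crate: 48.7 × 10 = 487 N down at 0.352 m → arm 2.508 m, τ = 487 × 2.508 = 1221 N·m counterclockwise.
Load: 30.3 × 10 = 303 N down at 0.8 m → arm 2.06 m, τ = 303 × 2.06 = 624.2 N·m counterclockwise.
Net moment of known loads = 1776 N·m counterclockwise.
An unknown mass m at 5.52 m has arm 2.66 m; its moment is m·g·2.66 clockwise.
Στ = 0 ⇒ m × 10 × 2.66 = 1776 ⇒ m = 1776 / (10 × 2.66) = 66.8 kg.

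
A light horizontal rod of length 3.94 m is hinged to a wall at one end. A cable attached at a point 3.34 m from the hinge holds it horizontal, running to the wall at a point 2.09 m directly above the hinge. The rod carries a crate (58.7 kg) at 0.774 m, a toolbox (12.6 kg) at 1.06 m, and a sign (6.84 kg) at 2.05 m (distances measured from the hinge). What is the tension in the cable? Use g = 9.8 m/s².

Sum moments about the hinge (the unknown hinge reaction has zero arm there).
Crate: 58.7 × 9.8 = 575.3 N down at 0.774 m → arm 0.774 m, τ = 575.3 × 0.774 = 445.3 N·m clockwise.
Toolbox: 12.6 × 9.8 = 123.5 N down at 1.06 m → arm 1.06 m, τ = 123.5 × 1.06 = 130.9 N·m clockwise.
Sign: 6.84 × 9.8 = 67.03 N down at 2.05 m → arm 2.05 m, τ = 67.03 × 2.05 = 137.4 N·m clockwise.
Total clockwise load moment = 713.6 N·m.
The cable tension T acts at 3.34 m; only its component perpendicular to the rod, T sinθ, produces torque. sinθ = h/√(h²+d²) = 2.09/√(2.09²+3.34²) = 0.5305.
For rotational equilibrium, T × 3.34 × 0.5305 = 713.6, so T = 713.6 / 1.772 = 403 N.

T ≈ 403 N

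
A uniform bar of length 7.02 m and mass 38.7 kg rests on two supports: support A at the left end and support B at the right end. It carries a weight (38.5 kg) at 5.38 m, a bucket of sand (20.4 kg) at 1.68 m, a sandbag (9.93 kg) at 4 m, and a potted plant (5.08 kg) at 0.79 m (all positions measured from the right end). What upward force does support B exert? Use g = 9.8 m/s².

R_B ≈ 516 N

Take moments about support A.
Beam weight: 38.7 × 9.8 = 379.3 N down at 3.51 m → arm 3.51 m, τ = 379.3 × 3.51 = 1331 N·m clockwise.
Weight: 38.5 × 9.8 = 377.3 N down at 5.38 m → arm 1.64 m, τ = 377.3 × 1.64 = 618.8 N·m clockwise.
Bucket of sand: 20.4 × 9.8 = 199.9 N down at 1.68 m → arm 5.34 m, τ = 199.9 × 5.34 = 1067 N·m clockwise.
Sandbag: 9.93 × 9.8 = 97.31 N down at 4 m → arm 3.02 m, τ = 97.31 × 3.02 = 293.9 N·m clockwise.
Potted plant: 5.08 × 9.8 = 49.78 N down at 0.79 m → arm 6.23 m, τ = 49.78 × 6.23 = 310.1 N·m clockwise.
Net load moment about support A = 3621 N·m clockwise.
Reaction R at support B is upward at 0 m, arm 7.02 m → moment R × 7.02 counterclockwise.
Balancing moments: R × 7.02 = 3621, giving R = 516 N.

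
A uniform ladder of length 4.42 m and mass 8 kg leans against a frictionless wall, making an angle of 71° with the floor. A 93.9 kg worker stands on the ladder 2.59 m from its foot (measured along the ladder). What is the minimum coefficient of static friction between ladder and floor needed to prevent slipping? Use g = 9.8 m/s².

μ_min ≈ 0.199

Sum moments about the foot of the ladder (the floor normal and friction both act there and drop out).
Ladder weight 8×9.8 = 78.4 N acts at 2.21 m along the ladder; its horizontal arm is 2.21·cos71° = 0.7195 m → τ = 56.41 N·m clockwise.
Worker: 93.9×9.8 = 920.2 N at 2.59 m → arm 0.8432 m → τ = 775.9 N·m clockwise.
Wall normal N acts horizontally at the top; its moment arm is the height L sinθ = 4.42·sin71° = 4.179 m, counterclockwise.
For rotational equilibrium, N × 4.179 = 832.3, so N = 199.2 N.
ΣFx = 0 ⇒ f = N_wall = 199.2 N. ΣFy = 0 ⇒ N_floor = 998.6 N.
μ_min = f / N_floor = 199.2 / 998.6 = 0.199.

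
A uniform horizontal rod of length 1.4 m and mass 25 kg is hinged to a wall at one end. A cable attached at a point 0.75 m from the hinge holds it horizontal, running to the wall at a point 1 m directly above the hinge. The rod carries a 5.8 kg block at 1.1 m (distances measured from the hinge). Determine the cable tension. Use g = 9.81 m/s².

T ≈ 390 N

About the hinge:
Beam weight: 25 × 9.81 = 245.2 N down at 0.7 m → arm 0.7 m, τ = 245.2 × 0.7 = 171.6 N·m clockwise.
Block: 5.8 × 9.81 = 56.9 N down at 1.1 m → arm 1.1 m, τ = 56.9 × 1.1 = 62.59 N·m clockwise.
Total clockwise load moment = 234.2 N·m.
The cable tension T acts at 0.75 m; only its component perpendicular to the rod, T sinθ, produces torque. sinθ = h/√(h²+d²) = 1/√(1²+0.75²) = 0.8.
For rotational equilibrium, T × 0.75 × 0.8 = 234.2, so T = 234.2 / 0.6 = 390 N.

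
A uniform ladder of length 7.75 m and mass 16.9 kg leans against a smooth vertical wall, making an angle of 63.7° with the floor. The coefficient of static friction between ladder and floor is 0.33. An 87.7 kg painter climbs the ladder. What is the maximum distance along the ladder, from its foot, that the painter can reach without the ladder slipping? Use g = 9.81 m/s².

d ≈ 5.43 m

Sum moments about the foot of the ladder (the floor normal and friction both act there and drop out).
Ladder weight 16.9×9.81 = 165.8 N acts at 3.875 m along the ladder; its horizontal arm is 3.875·cos63.7° = 1.717 m → τ = 284.7 N·m clockwise.
Painter weight 87.7×9.81 = 860.3 N at distance d → arm d·cos63.7° → τ = 860.3·d·0.4431 clockwise.
Wall normal N at the top has arm L sinθ = 6.948 m counterclockwise, so Στ = 0 gives N·6.948 = 284.7 + 381.2·d.
ΣFy = 0 ⇒ N_floor = 1026 N, so the maximum friction is μ_s·N_floor = 0.33×1026 = 338.6 N. ΣFx = 0 ⇒ N_wall = f, so at the slipping point N = 338.6 N.
Substituting: 338.6×6.948 = 284.7 + 381.2·d ⇒ d = (2353 − 284.7) / 381.2 = 5.43 m.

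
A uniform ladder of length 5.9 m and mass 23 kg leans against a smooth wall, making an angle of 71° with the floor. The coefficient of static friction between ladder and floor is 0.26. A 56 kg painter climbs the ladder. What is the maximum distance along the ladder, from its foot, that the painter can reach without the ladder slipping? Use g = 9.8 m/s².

d ≈ 5.07 m

Sum moments about the foot of the ladder (the floor normal and friction both act there and drop out).
Ladder weight 23×9.8 = 225.4 N acts at 2.95 m along the ladder; its horizontal arm is 2.95·cos71° = 0.9604 m → τ = 216.5 N·m clockwise.
Painter weight 56×9.8 = 548.8 N at distance d → arm d·cos71° → τ = 548.8·d·0.3256 clockwise.
Wall normal N at the top has arm L sinθ = 5.579 m counterclockwise, so Στ = 0 gives N·5.579 = 216.5 + 178.7·d.
ΣFy = 0 ⇒ N_floor = 774.2 N, so the maximum friction is μ_s·N_floor = 0.26×774.2 = 201.3 N. ΣFx = 0 ⇒ N_wall = f, so at the slipping point N = 201.3 N.
Substituting: 201.3×5.579 = 216.5 + 178.7·d ⇒ d = (1123 − 216.5) / 178.7 = 5.07 m.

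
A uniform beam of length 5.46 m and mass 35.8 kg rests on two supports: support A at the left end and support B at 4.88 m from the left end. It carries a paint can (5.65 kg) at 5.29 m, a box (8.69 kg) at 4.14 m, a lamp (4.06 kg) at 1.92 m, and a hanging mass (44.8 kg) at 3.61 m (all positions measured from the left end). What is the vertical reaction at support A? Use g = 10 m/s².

About support B:
Beam weight: 35.8 × 10 = 358 N down at 2.73 m → arm 2.15 m, τ = 358 × 2.15 = 769.7 N·m counterclockwise.
Paint can: 5.65 × 10 = 56.5 N down at 5.29 m → arm 0.41 m, τ = 56.5 × 0.41 = 23.16 N·m clockwise.
Box: 8.69 × 10 = 86.9 N down at 4.14 m → arm 0.74 m, τ = 86.9 × 0.74 = 64.31 N·m counterclockwise.
Lamp: 4.06 × 10 = 40.6 N down at 1.92 m → arm 2.96 m, τ = 40.6 × 2.96 = 120.2 N·m counterclockwise.
Hanging mass: 44.8 × 10 = 448 N down at 3.61 m → arm 1.27 m, τ = 448 × 1.27 = 569 N·m counterclockwise.
Net load moment about support B = 1500 N·m counterclockwise.
Reaction R at support A is upward at 0 m, arm 4.88 m → moment R × 4.88 clockwise.
Balancing moments: R × 4.88 = 1500, giving R = 307 N.

R_A ≈ 307 N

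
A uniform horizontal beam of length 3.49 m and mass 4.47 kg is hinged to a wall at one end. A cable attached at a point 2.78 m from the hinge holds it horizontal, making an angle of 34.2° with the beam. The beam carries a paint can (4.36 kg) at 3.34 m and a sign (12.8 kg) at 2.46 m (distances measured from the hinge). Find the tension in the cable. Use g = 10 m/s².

Taking torques about the hinge:
Beam weight: 4.47 × 10 = 44.7 N down at 1.745 m → arm 1.745 m, τ = 44.7 × 1.745 = 78 N·m clockwise.
Paint can: 4.36 × 10 = 43.6 N down at 3.34 m → arm 3.34 m, τ = 43.6 × 3.34 = 145.6 N·m clockwise.
Sign: 12.8 × 10 = 128 N down at 2.46 m → arm 2.46 m, τ = 128 × 2.46 = 314.9 N·m clockwise.
Total clockwise load moment = 538.5 N·m.
The cable tension T acts at 2.78 m; only its component perpendicular to the beam, T sinθ, produces torque. sin 34.2° = 0.5621.
For rotational equilibrium, T × 2.78 × 0.5621 = 538.5, so T = 538.5 / 1.563 = 345 N.

T ≈ 345 N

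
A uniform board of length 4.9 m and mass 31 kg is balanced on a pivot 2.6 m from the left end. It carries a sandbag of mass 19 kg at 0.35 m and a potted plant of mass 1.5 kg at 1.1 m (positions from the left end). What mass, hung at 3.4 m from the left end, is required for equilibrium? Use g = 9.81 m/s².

Taking torques about the pivot (at 2.6 m from the left end):
Beam weight: 31 × 9.81 = 304.1 N down at 2.45 m → arm 0.15 m, τ = 304.1 × 0.15 = 45.62 N·m counterclockwise.
Sandbag: 19 × 9.81 = 186.4 N down at 0.35 m → arm 2.25 m, τ = 186.4 × 2.25 = 419.4 N·m counterclockwise.
Potted plant: 1.5 × 9.81 = 14.71 N down at 1.1 m → arm 1.5 m, τ = 14.71 × 1.5 = 22.07 N·m counterclockwise.
Net moment of known loads = 487.1 N·m counterclockwise.
An unknown mass m at 3.4 m has arm 0.8 m; its moment is m·g·0.8 clockwise.
Balancing moments: m × 9.81 × 0.8 = 487.1, giving m = 487.1 / (9.81 × 0.8) = 62.1 kg.

m ≈ 62.1 kg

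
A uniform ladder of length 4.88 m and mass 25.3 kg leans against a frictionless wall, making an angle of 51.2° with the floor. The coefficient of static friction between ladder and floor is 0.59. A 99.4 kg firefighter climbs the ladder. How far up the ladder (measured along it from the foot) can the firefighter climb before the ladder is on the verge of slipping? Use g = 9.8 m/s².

d ≈ 3.87 m

About the foot of the ladder:
Ladder weight 25.3×9.8 = 247.9 N acts at 2.44 m along the ladder; its horizontal arm is 2.44·cos51.2° = 1.529 m → τ = 379 N·m clockwise.
Firefighter weight 99.4×9.8 = 974.1 N at distance d → arm d·cos51.2° → τ = 974.1·d·0.6266 clockwise.
Wall normal N at the top has arm L sinθ = 3.803 m counterclockwise, so Στ = 0 gives N·3.803 = 379 + 610.4·d.
ΣFy = 0 ⇒ N_floor = 1222 N, so the maximum friction is μ_s·N_floor = 0.59×1222 = 721 N. ΣFx = 0 ⇒ N_wall = f, so at the slipping point N = 721 N.
Substituting: 721×3.803 = 379 + 610.4·d ⇒ d = (2742 − 379) / 610.4 = 3.87 m.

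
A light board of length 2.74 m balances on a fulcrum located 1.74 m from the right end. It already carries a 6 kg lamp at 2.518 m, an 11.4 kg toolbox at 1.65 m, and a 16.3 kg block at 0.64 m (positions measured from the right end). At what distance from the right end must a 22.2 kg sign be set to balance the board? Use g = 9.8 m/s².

Sum moments about the fulcrum (at 1.74 m from the right end) (the support reaction has zero arm there).
Lamp: 6 × 9.8 = 58.8 N down at 2.518 m → arm 0.778 m, τ = 58.8 × 0.778 = 45.75 N·m counterclockwise.
Toolbox: 11.4 × 9.8 = 111.7 N down at 1.65 m → arm 0.09 m, τ = 111.7 × 0.09 = 10.05 N·m clockwise.
Block: 16.3 × 9.8 = 159.7 N down at 0.64 m → arm 1.1 m, τ = 159.7 × 1.1 = 175.7 N·m clockwise.
Net moment of existing loads = 140 N·m clockwise.
The sign weighs 22.2 × 9.8 = 217.6 N and must supply an equal counterclockwise moment, so its lever arm about the fulcrum is 140 / 217.6 = 0.643 m.
That puts it at 1.74 + 0.643 = 2.38 m from the right end.

x ≈ 2.38 m from the right end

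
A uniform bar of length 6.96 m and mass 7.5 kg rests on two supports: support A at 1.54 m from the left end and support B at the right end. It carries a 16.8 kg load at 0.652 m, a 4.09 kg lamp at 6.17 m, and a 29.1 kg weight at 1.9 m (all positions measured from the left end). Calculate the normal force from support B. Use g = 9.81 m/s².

R_B ≈ 52.6 N

Taking torques about support A:
Beam weight: 7.5 × 9.81 = 73.58 N down at 3.48 m → arm 1.94 m, τ = 73.58 × 1.94 = 142.7 N·m clockwise.
Load: 16.8 × 9.81 = 164.8 N down at 0.652 m → arm 0.888 m, τ = 164.8 × 0.888 = 146.3 N·m counterclockwise.
Lamp: 4.09 × 9.81 = 40.12 N down at 6.17 m → arm 4.63 m, τ = 40.12 × 4.63 = 185.8 N·m clockwise.
Weight: 29.1 × 9.81 = 285.5 N down at 1.9 m → arm 0.36 m, τ = 285.5 × 0.36 = 102.8 N·m clockwise.
Net load moment about support A = 285 N·m clockwise.
Reaction R at support B is upward at 6.96 m, arm 5.42 m → moment R × 5.42 counterclockwise.
Στ = 0 ⇒ R × 5.42 = 285 ⇒ R = 52.6 N.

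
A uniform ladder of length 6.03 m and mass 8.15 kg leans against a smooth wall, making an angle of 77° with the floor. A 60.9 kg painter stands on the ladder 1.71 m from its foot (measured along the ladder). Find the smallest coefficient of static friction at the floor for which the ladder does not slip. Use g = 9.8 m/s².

μ_min ≈ 0.0714

Take moments about the foot of the ladder.
Ladder weight 8.15×9.8 = 79.87 N acts at 3.015 m along the ladder; its horizontal arm is 3.015·cos77° = 0.6782 m → τ = 54.17 N·m clockwise.
Painter: 60.9×9.8 = 596.8 N at 1.71 m → arm 0.3847 m → τ = 229.6 N·m clockwise.
Wall normal N acts horizontally at the top; its moment arm is the height L sinθ = 6.03·sin77° = 5.875 m, counterclockwise.
Balancing moments: N × 5.875 = 283.8, giving N = 48.31 N.
ΣFx = 0 ⇒ f = N_wall = 48.31 N. ΣFy = 0 ⇒ N_floor = 676.7 N.
μ_min = f / N_floor = 48.31 / 676.7 = 0.0714.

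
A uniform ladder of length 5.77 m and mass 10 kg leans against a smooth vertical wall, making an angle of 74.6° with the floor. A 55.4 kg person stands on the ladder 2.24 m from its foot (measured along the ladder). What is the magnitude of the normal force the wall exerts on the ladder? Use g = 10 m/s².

About the foot of the ladder:
Ladder weight 10×10 = 100 N acts at 2.885 m along the ladder; its horizontal arm is 2.885·cos74.6° = 0.7661 m → τ = 76.61 N·m clockwise.
Person: 55.4×10 = 554 N at 2.24 m → arm 0.5948 m → τ = 329.5 N·m clockwise.
Wall normal N acts horizontally at the top; its moment arm is the height L sinθ = 5.77·sin74.6° = 5.563 m, counterclockwise.
Setting net torque to zero: N × 5.563 = 406.1 → N = 73 N.

N_wall ≈ 73 N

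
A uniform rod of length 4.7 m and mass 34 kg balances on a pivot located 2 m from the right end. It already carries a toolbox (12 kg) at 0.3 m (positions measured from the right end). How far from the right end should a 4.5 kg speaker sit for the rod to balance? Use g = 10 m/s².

Taking torques about the pivot (at 2 m from the right end):
Beam weight: 34 × 10 = 340 N down at 2.35 m → arm 0.35 m, τ = 340 × 0.35 = 119 N·m counterclockwise.
Toolbox: 12 × 10 = 120 N down at 0.3 m → arm 1.7 m, τ = 120 × 1.7 = 204 N·m clockwise.
Net moment of existing loads = 85 N·m clockwise.
The speaker weighs 4.5 × 10 = 45 N and must supply an equal counterclockwise moment, so its lever arm about the pivot is 85 / 45 = 1.89 m.
That puts it at 2 + 1.89 = 3.89 m from the right end.

x ≈ 3.89 m from the right end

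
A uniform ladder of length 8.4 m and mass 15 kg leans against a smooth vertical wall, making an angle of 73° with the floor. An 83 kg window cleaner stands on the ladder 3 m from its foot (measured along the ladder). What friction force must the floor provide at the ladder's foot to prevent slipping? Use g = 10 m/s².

f ≈ 114 N

Take moments about the foot of the ladder.
Ladder weight 15×10 = 150 N acts at 4.2 m along the ladder; its horizontal arm is 4.2·cos73° = 1.228 m → τ = 184.2 N·m clockwise.
Window cleaner: 83×10 = 830 N at 3 m → arm 0.8771 m → τ = 728 N·m clockwise.
Wall normal N acts horizontally at the top; its moment arm is the height L sinθ = 8.4·sin73° = 8.033 m, counterclockwise.
Setting net torque to zero: N × 8.033 = 912.2 → N = 114 N.
ΣFx = 0: friction at the foot balances the wall's push, so f = N_wall = 114 N.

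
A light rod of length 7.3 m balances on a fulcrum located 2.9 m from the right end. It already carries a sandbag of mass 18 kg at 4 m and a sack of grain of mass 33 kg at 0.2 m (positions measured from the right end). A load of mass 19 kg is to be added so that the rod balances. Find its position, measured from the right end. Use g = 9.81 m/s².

x ≈ 6.55 m from the right end

Choose the fulcrum (at 2.9 m from the right end) as the axis so the support reaction has zero arm there.
Sandbag: 18 × 9.81 = 176.6 N down at 4 m → arm 1.1 m, τ = 176.6 × 1.1 = 194.3 N·m counterclockwise.
Sack of grain: 33 × 9.81 = 323.7 N down at 0.2 m → arm 2.7 m, τ = 323.7 × 2.7 = 874 N·m clockwise.
Net moment of existing loads = 679.7 N·m clockwise.
The load weighs 19 × 9.81 = 186.4 N and must supply an equal counterclockwise moment, so its lever arm about the fulcrum is 679.7 / 186.4 = 3.65 m.
That puts it at 2.9 + 3.65 = 6.55 m from the right end.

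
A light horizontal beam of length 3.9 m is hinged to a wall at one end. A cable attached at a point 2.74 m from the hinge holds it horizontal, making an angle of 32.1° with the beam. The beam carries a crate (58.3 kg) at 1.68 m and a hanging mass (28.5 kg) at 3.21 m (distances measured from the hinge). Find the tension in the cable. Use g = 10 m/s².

Choose the hinge as the axis so the unknown hinge reaction has zero arm there.
Crate: 58.3 × 10 = 583 N down at 1.68 m → arm 1.68 m, τ = 583 × 1.68 = 979.4 N·m clockwise.
Hanging mass: 28.5 × 10 = 285 N down at 3.21 m → arm 3.21 m, τ = 285 × 3.21 = 914.9 N·m clockwise.
Total clockwise load moment = 1894 N·m.
The cable tension T acts at 2.74 m; only its component perpendicular to the beam, T sinθ, produces torque. sin 32.1° = 0.5314.
For rotational equilibrium, T × 2.74 × 0.5314 = 1894, so T = 1894 / 1.456 = 1300 N.

T ≈ 1300 N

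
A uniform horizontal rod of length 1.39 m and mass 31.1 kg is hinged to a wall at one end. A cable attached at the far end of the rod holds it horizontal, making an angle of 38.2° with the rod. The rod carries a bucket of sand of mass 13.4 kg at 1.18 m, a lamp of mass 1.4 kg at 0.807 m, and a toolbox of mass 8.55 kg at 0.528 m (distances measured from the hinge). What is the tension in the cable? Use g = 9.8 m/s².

Take moments about the hinge.
Beam weight: 31.1 × 9.8 = 304.8 N down at 0.695 m → arm 0.695 m, τ = 304.8 × 0.695 = 211.8 N·m clockwise.
Bucket of sand: 13.4 × 9.8 = 131.3 N down at 1.18 m → arm 1.18 m, τ = 131.3 × 1.18 = 154.9 N·m clockwise.
Lamp: 1.4 × 9.8 = 13.72 N down at 0.807 m → arm 0.807 m, τ = 13.72 × 0.807 = 11.07 N·m clockwise.
Toolbox: 8.55 × 9.8 = 83.79 N down at 0.528 m → arm 0.528 m, τ = 83.79 × 0.528 = 44.24 N·m clockwise.
Total clockwise load moment = 422 N·m.
The cable tension T acts at 1.39 m; only its component perpendicular to the rod, T sinθ, produces torque. sin 38.2° = 0.6184.
Στ = 0 ⇒ T × 1.39 × 0.6184 = 422 ⇒ T = 422 / 0.8596 = 491 N.

T ≈ 491 N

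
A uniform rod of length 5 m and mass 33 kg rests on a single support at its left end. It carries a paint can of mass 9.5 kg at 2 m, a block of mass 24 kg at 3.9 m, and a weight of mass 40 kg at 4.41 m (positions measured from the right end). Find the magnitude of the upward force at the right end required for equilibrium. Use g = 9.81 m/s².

Sum moments about the left end (the unknown pivot reaction has zero arm there).
Beam weight: 33 × 9.81 = 323.7 N down at 2.5 m → arm 2.5 m, τ = 323.7 × 2.5 = 809.2 N·m clockwise.
Paint can: 9.5 × 9.81 = 93.2 N down at 2 m → arm 3 m, τ = 93.2 × 3 = 279.6 N·m clockwise.
Block: 24 × 9.81 = 235.4 N down at 3.9 m → arm 1.1 m, τ = 235.4 × 1.1 = 258.9 N·m clockwise.
Weight: 40 × 9.81 = 392.4 N down at 4.41 m → arm 0.59 m, τ = 392.4 × 0.59 = 231.5 N·m clockwise.
Net moment of the loads = 1579 N·m clockwise.
The upward force F acts at the right end, arm 5 m, giving F × 5 counterclockwise.
Setting net torque to zero: F × 5 = 1579 → F = 1579 / 5 = 316 N.

F ≈ 316 N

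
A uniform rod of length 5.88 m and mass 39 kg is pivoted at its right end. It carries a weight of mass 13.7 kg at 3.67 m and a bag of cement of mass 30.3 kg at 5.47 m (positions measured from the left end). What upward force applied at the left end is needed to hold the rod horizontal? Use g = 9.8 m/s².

Sum moments about the right end (the unknown pivot reaction has zero arm there).
Beam weight: 39 × 9.8 = 382.2 N down at 2.94 m → arm 2.94 m, τ = 382.2 × 2.94 = 1124 N·m counterclockwise.
Weight: 13.7 × 9.8 = 134.3 N down at 3.67 m → arm 2.21 m, τ = 134.3 × 2.21 = 296.8 N·m counterclockwise.
Bag of cement: 30.3 × 9.8 = 296.9 N down at 5.47 m → arm 0.41 m, τ = 296.9 × 0.41 = 121.7 N·m counterclockwise.
Net moment of the loads = 1542 N·m counterclockwise.
The upward force F acts at the left end, arm 5.88 m, giving F × 5.88 clockwise.
Setting net torque to zero: F × 5.88 = 1542 → F = 1542 / 5.88 = 262 N.

F ≈ 262 N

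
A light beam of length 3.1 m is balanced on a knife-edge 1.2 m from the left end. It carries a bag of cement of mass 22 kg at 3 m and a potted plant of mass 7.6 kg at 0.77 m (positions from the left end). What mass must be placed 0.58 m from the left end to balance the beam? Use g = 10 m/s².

Choose the knife-edge (at 1.2 m from the left end) as the axis so the support reaction has zero arm there.
Bag of cement: 22 × 10 = 220 N down at 3 m → arm 1.8 m, τ = 220 × 1.8 = 396 N·m clockwise.
Potted plant: 7.6 × 10 = 76 N down at 0.77 m → arm 0.43 m, τ = 76 × 0.43 = 32.68 N·m counterclockwise.
Net moment of known loads = 363.3 N·m clockwise.
An unknown mass m at 0.58 m has arm 0.62 m; its moment is m·g·0.62 counterclockwise.
Setting net torque to zero: m × 10 × 0.62 = 363.3 → m = 363.3 / (10 × 0.62) = 58.6 kg.

m ≈ 58.6 kg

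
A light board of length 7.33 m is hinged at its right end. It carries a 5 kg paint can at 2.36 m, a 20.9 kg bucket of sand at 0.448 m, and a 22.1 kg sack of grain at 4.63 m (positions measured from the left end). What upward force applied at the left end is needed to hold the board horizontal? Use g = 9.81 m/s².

F ≈ 306 N

Choose the right end as the axis so the unknown pivot reaction has zero arm there.
Paint can: 5 × 9.81 = 49.05 N down at 2.36 m → arm 4.97 m, τ = 49.05 × 4.97 = 243.8 N·m counterclockwise.
Bucket of sand: 20.9 × 9.81 = 205 N down at 0.448 m → arm 6.882 m, τ = 205 × 6.882 = 1411 N·m counterclockwise.
Sack of grain: 22.1 × 9.81 = 216.8 N down at 4.63 m → arm 2.7 m, τ = 216.8 × 2.7 = 585.4 N·m counterclockwise.
Net moment of the loads = 2240 N·m counterclockwise.
The upward force F acts at the left end, arm 7.33 m, giving F × 7.33 clockwise.
Balancing moments: F × 7.33 = 2240, giving F = 2240 / 7.33 = 306 N.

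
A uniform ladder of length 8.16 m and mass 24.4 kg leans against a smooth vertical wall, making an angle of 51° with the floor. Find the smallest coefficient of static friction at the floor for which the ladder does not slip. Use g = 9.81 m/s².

Taking torques about the foot of the ladder:
Ladder weight 24.4×9.81 = 239.4 N acts at 4.08 m along the ladder; its horizontal arm is 4.08·cos51° = 2.568 m → τ = 614.8 N·m clockwise.
Wall normal N acts horizontally at the top; its moment arm is the height L sinθ = 8.16·sin51° = 6.342 m, counterclockwise.
Setting net torque to zero: N × 6.342 = 614.8 → N = 96.94 N.
ΣFx = 0 ⇒ f = N_wall = 96.94 N. ΣFy = 0 ⇒ N_floor = 239.4 N.
μ_min = f / N_floor = 96.94 / 239.4 = 0.405.

μ_min ≈ 0.405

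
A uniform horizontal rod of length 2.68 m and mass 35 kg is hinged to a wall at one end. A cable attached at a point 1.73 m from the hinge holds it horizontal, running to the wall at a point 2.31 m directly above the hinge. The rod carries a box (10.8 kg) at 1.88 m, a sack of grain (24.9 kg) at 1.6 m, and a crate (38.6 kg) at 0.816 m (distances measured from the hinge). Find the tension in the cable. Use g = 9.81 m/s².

T ≈ 981 N

Choose the hinge as the axis so the unknown hinge reaction has zero arm there.
Beam weight: 35 × 9.81 = 343.4 N down at 1.34 m → arm 1.34 m, τ = 343.4 × 1.34 = 460.2 N·m clockwise.
Box: 10.8 × 9.81 = 105.9 N down at 1.88 m → arm 1.88 m, τ = 105.9 × 1.88 = 199.1 N·m clockwise.
Sack of grain: 24.9 × 9.81 = 244.3 N down at 1.6 m → arm 1.6 m, τ = 244.3 × 1.6 = 390.9 N·m clockwise.
Crate: 38.6 × 9.81 = 378.7 N down at 0.816 m → arm 0.816 m, τ = 378.7 × 0.816 = 309 N·m clockwise.
Total clockwise load moment = 1359 N·m.
The cable tension T acts at 1.73 m; only its component perpendicular to the rod, T sinθ, produces torque. sinθ = h/√(h²+d²) = 2.31/√(2.31²+1.73²) = 0.8004.
For rotational equilibrium, T × 1.73 × 0.8004 = 1359, so T = 1359 / 1.385 = 981 N.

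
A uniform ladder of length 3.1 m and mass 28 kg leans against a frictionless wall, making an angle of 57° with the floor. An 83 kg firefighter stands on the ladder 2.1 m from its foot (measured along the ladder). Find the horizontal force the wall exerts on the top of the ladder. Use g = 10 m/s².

N_wall ≈ 456 N

Choose the foot of the ladder as the axis so the floor normal and friction both act there and drop out.
Ladder weight 28×10 = 280 N acts at 1.55 m along the ladder; its horizontal arm is 1.55·cos57° = 0.8442 m → τ = 236.4 N·m clockwise.
Firefighter: 83×10 = 830 N at 2.1 m → arm 1.144 m → τ = 949.5 N·m clockwise.
Wall normal N acts horizontally at the top; its moment arm is the height L sinθ = 3.1·sin57° = 2.6 m, counterclockwise.
Στ = 0 ⇒ N × 2.6 = 1186 ⇒ N = 456 N.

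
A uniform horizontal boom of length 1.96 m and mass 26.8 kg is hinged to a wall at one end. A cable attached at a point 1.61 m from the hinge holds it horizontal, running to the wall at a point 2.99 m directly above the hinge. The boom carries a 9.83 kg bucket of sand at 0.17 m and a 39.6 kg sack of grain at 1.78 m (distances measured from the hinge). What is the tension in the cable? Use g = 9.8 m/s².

Taking torques about the hinge:
Beam weight: 26.8 × 9.8 = 262.6 N down at 0.98 m → arm 0.98 m, τ = 262.6 × 0.98 = 257.3 N·m clockwise.
Bucket of sand: 9.83 × 9.8 = 96.33 N down at 0.17 m → arm 0.17 m, τ = 96.33 × 0.17 = 16.38 N·m clockwise.
Sack of grain: 39.6 × 9.8 = 388.1 N down at 1.78 m → arm 1.78 m, τ = 388.1 × 1.78 = 690.8 N·m clockwise.
Total clockwise load moment = 964.5 N·m.
The cable tension T acts at 1.61 m; only its component perpendicular to the boom, T sinθ, produces torque. sinθ = h/√(h²+d²) = 2.99/√(2.99²+1.61²) = 0.8805.
Balancing moments: T × 1.61 × 0.8805 = 964.5, giving T = 964.5 / 1.418 = 680 N.

T ≈ 680 N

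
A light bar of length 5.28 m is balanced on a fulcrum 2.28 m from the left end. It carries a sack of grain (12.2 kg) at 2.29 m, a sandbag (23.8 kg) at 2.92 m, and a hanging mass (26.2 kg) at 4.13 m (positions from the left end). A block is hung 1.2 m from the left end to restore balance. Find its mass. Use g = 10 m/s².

m ≈ 59.1 kg

Taking torques about the fulcrum (at 2.28 m from the left end):
Sack of grain: 12.2 × 10 = 122 N down at 2.29 m → arm 0.01 m, τ = 122 × 0.01 = 1.22 N·m clockwise.
Sandbag: 23.8 × 10 = 238 N down at 2.92 m → arm 0.64 m, τ = 238 × 0.64 = 152.3 N·m clockwise.
Hanging mass: 26.2 × 10 = 262 N down at 4.13 m → arm 1.85 m, τ = 262 × 1.85 = 484.7 N·m clockwise.
Net moment of known loads = 638.2 N·m clockwise.
An unknown mass m at 1.2 m has arm 1.08 m; its moment is m·g·1.08 counterclockwise.
Balancing moments: m × 10 × 1.08 = 638.2, giving m = 638.2 / (10 × 1.08) = 59.1 kg.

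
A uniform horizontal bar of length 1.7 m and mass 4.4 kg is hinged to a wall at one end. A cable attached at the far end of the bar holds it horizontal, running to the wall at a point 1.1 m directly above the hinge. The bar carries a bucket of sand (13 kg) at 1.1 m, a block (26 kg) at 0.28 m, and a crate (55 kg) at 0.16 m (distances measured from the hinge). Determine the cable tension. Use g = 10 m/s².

About the hinge:
Beam weight: 4.4 × 10 = 44 N down at 0.85 m → arm 0.85 m, τ = 44 × 0.85 = 37.4 N·m clockwise.
Bucket of sand: 13 × 10 = 130 N down at 1.1 m → arm 1.1 m, τ = 130 × 1.1 = 143 N·m clockwise.
Block: 26 × 10 = 260 N down at 0.28 m → arm 0.28 m, τ = 260 × 0.28 = 72.8 N·m clockwise.
Crate: 55 × 10 = 550 N down at 0.16 m → arm 0.16 m, τ = 550 × 0.16 = 88 N·m clockwise.
Total clockwise load moment = 341.2 N·m.
The cable tension T acts at 1.7 m; only its component perpendicular to the bar, T sinθ, produces torque. sinθ = h/√(h²+d²) = 1.1/√(1.1²+1.7²) = 0.5433.
Balancing moments: T × 1.7 × 0.5433 = 341.2, giving T = 341.2 / 0.9236 = 369 N.

T ≈ 369 N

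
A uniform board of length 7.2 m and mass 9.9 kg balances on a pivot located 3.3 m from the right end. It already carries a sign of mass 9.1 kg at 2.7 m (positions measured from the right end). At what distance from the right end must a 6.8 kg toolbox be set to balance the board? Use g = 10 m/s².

Choose the pivot (at 3.3 m from the right end) as the axis so the support reaction has zero arm there.
Beam weight: 9.9 × 10 = 99 N down at 3.6 m → arm 0.3 m, τ = 99 × 0.3 = 29.7 N·m counterclockwise.
Sign: 9.1 × 10 = 91 N down at 2.7 m → arm 0.6 m, τ = 91 × 0.6 = 54.6 N·m clockwise.
Net moment of existing loads = 24.9 N·m clockwise.
The toolbox weighs 6.8 × 10 = 68 N and must supply an equal counterclockwise moment, so its lever arm about the pivot is 24.9 / 68 = 0.366 m.
That puts it at 3.3 + 0.366 = 3.67 m from the right end.

x ≈ 3.67 m from the right end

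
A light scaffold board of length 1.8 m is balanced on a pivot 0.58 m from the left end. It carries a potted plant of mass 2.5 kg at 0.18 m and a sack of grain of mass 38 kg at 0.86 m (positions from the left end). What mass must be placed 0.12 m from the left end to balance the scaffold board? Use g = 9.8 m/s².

m ≈ 21 kg

Take moments about the pivot (at 0.58 m from the left end).
Potted plant: 2.5 × 9.8 = 24.5 N down at 0.18 m → arm 0.4 m, τ = 24.5 × 0.4 = 9.8 N·m counterclockwise.
Sack of grain: 38 × 9.8 = 372.4 N down at 0.86 m → arm 0.28 m, τ = 372.4 × 0.28 = 104.3 N·m clockwise.
Net moment of known loads = 94.5 N·m clockwise.
An unknown mass m at 0.12 m has arm 0.46 m; its moment is m·g·0.46 counterclockwise.
Setting net torque to zero: m × 9.8 × 0.46 = 94.5 → m = 94.5 / (9.8 × 0.46) = 21 kg.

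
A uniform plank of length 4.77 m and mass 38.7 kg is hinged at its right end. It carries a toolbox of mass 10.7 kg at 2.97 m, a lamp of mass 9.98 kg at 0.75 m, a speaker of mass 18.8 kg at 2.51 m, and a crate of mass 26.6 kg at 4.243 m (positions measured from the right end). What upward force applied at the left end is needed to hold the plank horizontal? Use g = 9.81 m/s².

Choose the right end as the axis so the unknown pivot reaction has zero arm there.
Beam weight: 38.7 × 9.81 = 379.6 N down at 2.385 m → arm 2.385 m, τ = 379.6 × 2.385 = 905.3 N·m counterclockwise.
Toolbox: 10.7 × 9.81 = 105 N down at 2.97 m → arm 2.97 m, τ = 105 × 2.97 = 311.9 N·m counterclockwise.
Lamp: 9.98 × 9.81 = 97.9 N down at 0.75 m → arm 0.75 m, τ = 97.9 × 0.75 = 73.43 N·m counterclockwise.
Speaker: 18.8 × 9.81 = 184.4 N down at 2.51 m → arm 2.51 m, τ = 184.4 × 2.51 = 462.8 N·m counterclockwise.
Crate: 26.6 × 9.81 = 260.9 N down at 4.243 m → arm 4.243 m, τ = 260.9 × 4.243 = 1107 N·m counterclockwise.
Net moment of the loads = 2860 N·m counterclockwise.
The upward force F acts at the left end, arm 4.77 m, giving F × 4.77 clockwise.
For rotational equilibrium, F × 4.77 = 2860, so F = 2860 / 4.77 = 600 N.

F ≈ 600 N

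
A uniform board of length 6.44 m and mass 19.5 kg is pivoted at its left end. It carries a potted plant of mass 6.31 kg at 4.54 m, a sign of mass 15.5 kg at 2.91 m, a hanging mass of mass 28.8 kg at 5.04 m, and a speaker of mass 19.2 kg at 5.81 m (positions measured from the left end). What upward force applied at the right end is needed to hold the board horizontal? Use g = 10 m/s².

Choose the left end as the axis so the unknown pivot reaction has zero arm there.
Beam weight: 19.5 × 10 = 195 N down at 3.22 m → arm 3.22 m, τ = 195 × 3.22 = 627.9 N·m clockwise.
Potted plant: 6.31 × 10 = 63.1 N down at 4.54 m → arm 4.54 m, τ = 63.1 × 4.54 = 286.5 N·m clockwise.
Sign: 15.5 × 10 = 155 N down at 2.91 m → arm 2.91 m, τ = 155 × 2.91 = 451.1 N·m clockwise.
Hanging mass: 28.8 × 10 = 288 N down at 5.04 m → arm 5.04 m, τ = 288 × 5.04 = 1452 N·m clockwise.
Speaker: 19.2 × 10 = 192 N down at 5.81 m → arm 5.81 m, τ = 192 × 5.81 = 1116 N·m clockwise.
Net moment of the loads = 3934 N·m clockwise.
The upward force F acts at the right end, arm 6.44 m, giving F × 6.44 counterclockwise.
Balancing moments: F × 6.44 = 3934, giving F = 3934 / 6.44 = 611 N.

F ≈ 611 N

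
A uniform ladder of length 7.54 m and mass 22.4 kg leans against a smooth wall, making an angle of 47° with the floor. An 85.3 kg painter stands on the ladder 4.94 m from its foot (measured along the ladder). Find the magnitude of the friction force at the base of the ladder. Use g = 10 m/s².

Taking torques about the foot of the ladder:
Ladder weight 22.4×10 = 224 N acts at 3.77 m along the ladder; its horizontal arm is 3.77·cos47° = 2.571 m → τ = 575.9 N·m clockwise.
Painter: 85.3×10 = 853 N at 4.94 m → arm 3.369 m → τ = 2874 N·m clockwise.
Wall normal N acts horizontally at the top; its moment arm is the height L sinθ = 7.54·sin47° = 5.514 m, counterclockwise.
Setting net torque to zero: N × 5.514 = 3450 → N = 626 N.
ΣFx = 0: friction at the foot balances the wall's push, so f = N_wall = 626 N.

f ≈ 626 N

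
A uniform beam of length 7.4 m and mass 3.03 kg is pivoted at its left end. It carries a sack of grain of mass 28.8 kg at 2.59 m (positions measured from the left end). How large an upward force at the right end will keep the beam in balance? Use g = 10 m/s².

Sum moments about the left end (the unknown pivot reaction has zero arm there).
Beam weight: 3.03 × 10 = 30.3 N down at 3.7 m → arm 3.7 m, τ = 30.3 × 3.7 = 112.1 N·m clockwise.
Sack of grain: 28.8 × 10 = 288 N down at 2.59 m → arm 2.59 m, τ = 288 × 2.59 = 745.9 N·m clockwise.
Net moment of the loads = 858 N·m clockwise.
The upward force F acts at the right end, arm 7.4 m, giving F × 7.4 counterclockwise.
Balancing moments: F × 7.4 = 858, giving F = 858 / 7.4 = 116 N.

F ≈ 116 N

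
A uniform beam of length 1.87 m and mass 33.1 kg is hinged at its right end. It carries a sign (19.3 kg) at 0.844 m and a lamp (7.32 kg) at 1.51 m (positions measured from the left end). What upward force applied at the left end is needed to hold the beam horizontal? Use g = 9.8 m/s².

Take moments about the right end.
Beam weight: 33.1 × 9.8 = 324.4 N down at 0.935 m → arm 0.935 m, τ = 324.4 × 0.935 = 303.3 N·m counterclockwise.
Sign: 19.3 × 9.8 = 189.1 N down at 0.844 m → arm 1.026 m, τ = 189.1 × 1.026 = 194 N·m counterclockwise.
Lamp: 7.32 × 9.8 = 71.74 N down at 1.51 m → arm 0.36 m, τ = 71.74 × 0.36 = 25.83 N·m counterclockwise.
Net moment of the loads = 523.1 N·m counterclockwise.
The upward force F acts at the left end, arm 1.87 m, giving F × 1.87 clockwise.
For rotational equilibrium, F × 1.87 = 523.1, so F = 523.1 / 1.87 = 280 N.

F ≈ 280 N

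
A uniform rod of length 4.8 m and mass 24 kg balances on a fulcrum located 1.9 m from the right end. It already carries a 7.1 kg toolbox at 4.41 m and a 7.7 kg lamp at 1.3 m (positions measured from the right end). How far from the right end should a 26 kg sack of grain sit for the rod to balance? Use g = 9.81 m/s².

About the fulcrum (at 1.9 m from the right end):
Beam weight: 24 × 9.81 = 235.4 N down at 2.4 m → arm 0.5 m, τ = 235.4 × 0.5 = 117.7 N·m counterclockwise.
Toolbox: 7.1 × 9.81 = 69.65 N down at 4.41 m → arm 2.51 m, τ = 69.65 × 2.51 = 174.8 N·m counterclockwise.
Lamp: 7.7 × 9.81 = 75.54 N down at 1.3 m → arm 0.6 m, τ = 75.54 × 0.6 = 45.32 N·m clockwise.
Net moment of existing loads = 247.2 N·m counterclockwise.
The sack of grain weighs 26 × 9.81 = 255.1 N and must supply an equal clockwise moment, so its lever arm about the fulcrum is 247.2 / 255.1 = 0.969 m.
That puts it at 1.9 − 0.969 = 0.931 m from the right end.

x ≈ 0.931 m from the right end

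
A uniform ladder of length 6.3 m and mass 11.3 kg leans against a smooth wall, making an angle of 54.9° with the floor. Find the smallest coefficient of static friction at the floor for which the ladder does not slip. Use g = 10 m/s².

Sum moments about the foot of the ladder (the floor normal and friction both act there and drop out).
Ladder weight 11.3×10 = 113 N acts at 3.15 m along the ladder; its horizontal arm is 3.15·cos54.9° = 1.811 m → τ = 204.6 N·m clockwise.
Wall normal N acts horizontally at the top; its moment arm is the height L sinθ = 6.3·sin54.9° = 5.154 m, counterclockwise.
For rotational equilibrium, N × 5.154 = 204.6, so N = 39.7 N.
ΣFx = 0 ⇒ f = N_wall = 39.7 N. ΣFy = 0 ⇒ N_floor = 113 N.
μ_min = f / N_floor = 39.7 / 113 = 0.351.

μ_min ≈ 0.351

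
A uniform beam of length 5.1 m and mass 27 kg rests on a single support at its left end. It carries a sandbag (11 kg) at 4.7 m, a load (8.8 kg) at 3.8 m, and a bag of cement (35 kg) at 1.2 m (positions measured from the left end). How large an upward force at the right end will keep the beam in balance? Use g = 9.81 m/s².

About the left end:
Beam weight: 27 × 9.81 = 264.9 N down at 2.55 m → arm 2.55 m, τ = 264.9 × 2.55 = 675.5 N·m clockwise.
Sandbag: 11 × 9.81 = 107.9 N down at 4.7 m → arm 4.7 m, τ = 107.9 × 4.7 = 507.1 N·m clockwise.
Load: 8.8 × 9.81 = 86.33 N down at 3.8 m → arm 3.8 m, τ = 86.33 × 3.8 = 328.1 N·m clockwise.
Bag of cement: 35 × 9.81 = 343.4 N down at 1.2 m → arm 1.2 m, τ = 343.4 × 1.2 = 412.1 N·m clockwise.
Net moment of the loads = 1923 N·m clockwise.
The upward force F acts at the right end, arm 5.1 m, giving F × 5.1 counterclockwise.
Στ = 0 ⇒ F × 5.1 = 1923 ⇒ F = 1923 / 5.1 = 377 N.

F ≈ 377 N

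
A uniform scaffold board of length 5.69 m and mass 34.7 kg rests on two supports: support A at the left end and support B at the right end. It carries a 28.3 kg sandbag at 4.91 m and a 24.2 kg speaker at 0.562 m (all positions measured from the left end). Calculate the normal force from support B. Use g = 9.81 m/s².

R_B ≈ 433 N

About support A:
Beam weight: 34.7 × 9.81 = 340.4 N down at 2.845 m → arm 2.845 m, τ = 340.4 × 2.845 = 968.4 N·m clockwise.
Sandbag: 28.3 × 9.81 = 277.6 N down at 4.91 m → arm 4.91 m, τ = 277.6 × 4.91 = 1363 N·m clockwise.
Speaker: 24.2 × 9.81 = 237.4 N down at 0.562 m → arm 0.562 m, τ = 237.4 × 0.562 = 133.4 N·m clockwise.
Net load moment about support A = 2465 N·m clockwise.
Reaction R at support B is upward at 5.69 m, arm 5.69 m → moment R × 5.69 counterclockwise.
Στ = 0 ⇒ R × 5.69 = 2465 ⇒ R = 433 N.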